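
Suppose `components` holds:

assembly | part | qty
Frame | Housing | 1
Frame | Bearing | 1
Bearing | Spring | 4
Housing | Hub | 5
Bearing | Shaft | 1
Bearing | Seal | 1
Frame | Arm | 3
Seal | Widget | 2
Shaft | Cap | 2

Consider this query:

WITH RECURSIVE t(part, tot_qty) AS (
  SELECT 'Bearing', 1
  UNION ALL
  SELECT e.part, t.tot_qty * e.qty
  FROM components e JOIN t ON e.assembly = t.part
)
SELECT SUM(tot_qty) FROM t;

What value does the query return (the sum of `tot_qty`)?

Base: (Bearing, tot_qty=1).
Iteration 1: components of {Bearing} -> Seal = 1*1 = 1, Shaft = 1*1 = 1, Spring = 1*4 = 4.
Iteration 2: components of {Seal,Shaft,Spring} -> Cap = 1*2 = 2, Widget = 1*2 = 2.
Iteration 3: no further components; recursion stops.
SUM(tot_qty) = 1 + 4 + 1 + 1 + 2 + 2 = 11.

11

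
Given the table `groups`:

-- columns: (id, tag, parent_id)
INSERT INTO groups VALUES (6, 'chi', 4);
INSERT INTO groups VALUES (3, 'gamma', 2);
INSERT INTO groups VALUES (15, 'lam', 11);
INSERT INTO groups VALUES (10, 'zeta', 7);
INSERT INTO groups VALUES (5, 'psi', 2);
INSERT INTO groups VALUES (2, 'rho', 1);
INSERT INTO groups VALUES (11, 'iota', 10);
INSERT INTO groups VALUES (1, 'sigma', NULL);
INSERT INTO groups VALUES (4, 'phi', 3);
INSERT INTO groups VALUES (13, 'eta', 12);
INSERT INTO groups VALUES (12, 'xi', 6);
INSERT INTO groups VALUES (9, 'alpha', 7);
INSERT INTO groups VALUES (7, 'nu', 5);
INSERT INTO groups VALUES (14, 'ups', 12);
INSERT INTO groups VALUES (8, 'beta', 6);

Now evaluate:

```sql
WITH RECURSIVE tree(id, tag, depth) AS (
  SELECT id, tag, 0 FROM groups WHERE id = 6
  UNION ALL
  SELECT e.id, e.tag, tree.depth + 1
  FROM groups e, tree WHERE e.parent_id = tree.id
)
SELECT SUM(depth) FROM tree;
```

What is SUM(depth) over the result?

Base: id=6 (chi) at depth 0.
Iteration 1: rows with parent_id in {6} -> beta (id 8, depth 1), xi (id 12, depth 1).
Iteration 2: rows with parent_id in {8,12} -> eta (id 13, depth 2), ups (id 14, depth 2).
Iteration 3: no rows with parent_id in {13,14}; recursion stops.
SUM(depth) = 0 + 1 + 1 + 2 + 2 = 6.

6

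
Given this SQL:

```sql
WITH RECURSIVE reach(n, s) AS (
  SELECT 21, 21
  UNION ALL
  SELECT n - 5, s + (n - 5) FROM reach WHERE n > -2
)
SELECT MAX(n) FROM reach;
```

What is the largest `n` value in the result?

21

Base: n=21, s=21.
Iteration 1: 21 > -2 holds -> n = 21 - 5 = 16, s = 21 + 16 = 37.
Iteration 2: 16 > -2 holds -> n = 16 - 5 = 11, s = 37 + 11 = 48.
Iteration 3: 11 > -2 holds -> n = 11 - 5 = 6, s = 48 + 6 = 54.
Iteration 4: 6 > -2 holds -> n = 6 - 5 = 1, s = 54 + 1 = 55.
Iteration 5: 1 > -2 holds -> n = 1 - 5 = -4, s = 55 + -4 = 51.
Iteration 6: -4 > -2 fails; recursion stops.
n values: 21, 16, 11, 6, 1, -4; the maximum is 21.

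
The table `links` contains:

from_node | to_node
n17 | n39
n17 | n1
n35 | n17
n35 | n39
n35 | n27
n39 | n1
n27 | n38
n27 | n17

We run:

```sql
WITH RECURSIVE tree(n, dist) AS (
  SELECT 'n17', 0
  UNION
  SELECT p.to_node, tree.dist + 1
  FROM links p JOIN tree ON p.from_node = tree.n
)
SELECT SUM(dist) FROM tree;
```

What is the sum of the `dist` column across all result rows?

Base: (n17, dist=0).
Iteration 1: edges from {n17} -> (n1, dist=1), (n39, dist=1).
Iteration 2: edges from {n1,n39} -> (n1, dist=2).
Iteration 3: no outgoing edges from {n1}; recursion stops.
SUM(dist) = 0 + 1 + 1 + 2 = 4.

4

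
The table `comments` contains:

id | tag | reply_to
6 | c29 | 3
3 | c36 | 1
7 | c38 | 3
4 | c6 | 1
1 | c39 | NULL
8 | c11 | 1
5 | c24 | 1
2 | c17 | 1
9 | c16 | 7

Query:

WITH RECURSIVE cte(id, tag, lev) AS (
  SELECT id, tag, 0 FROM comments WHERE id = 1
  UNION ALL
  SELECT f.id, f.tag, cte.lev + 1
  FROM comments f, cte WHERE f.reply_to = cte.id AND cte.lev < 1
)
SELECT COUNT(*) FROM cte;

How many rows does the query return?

6

Base: id=1 (c39) at lev 0.
Iteration 1: rows with reply_to in {1} -> c17 (id 2, lev 1), c36 (id 3, lev 1), c6 (id 4, lev 1), c24 (id 5, lev 1), c11 (id 8, lev 1).
Iteration 2: lev < 1 fails for all current rows; recursion stops.
Total rows emitted: 6.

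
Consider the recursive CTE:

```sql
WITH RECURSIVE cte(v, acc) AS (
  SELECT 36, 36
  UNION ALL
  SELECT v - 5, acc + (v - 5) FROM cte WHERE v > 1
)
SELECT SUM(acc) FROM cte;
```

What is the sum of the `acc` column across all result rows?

876

Base: v=36, acc=36.
Iteration 1: 36 > 1 holds -> v = 36 - 5 = 31, acc = 36 + 31 = 67.
Iteration 2: 31 > 1 holds -> v = 31 - 5 = 26, acc = 67 + 26 = 93.
Iteration 3: 26 > 1 holds -> v = 26 - 5 = 21, acc = 93 + 21 = 114.
Iteration 4: 21 > 1 holds -> v = 21 - 5 = 16, acc = 114 + 16 = 130.
Iteration 5: 16 > 1 holds -> v = 16 - 5 = 11, acc = 130 + 11 = 141.
Iteration 6: 11 > 1 holds -> v = 11 - 5 = 6, acc = 141 + 6 = 147.
Iteration 7: 6 > 1 holds -> v = 6 - 5 = 1, acc = 147 + 1 = 148.
Iteration 8: 1 > 1 fails; recursion stops.
SUM(acc) = 36 + 67 + 93 + 114 + 130 + 141 + 147 + 148 = 876.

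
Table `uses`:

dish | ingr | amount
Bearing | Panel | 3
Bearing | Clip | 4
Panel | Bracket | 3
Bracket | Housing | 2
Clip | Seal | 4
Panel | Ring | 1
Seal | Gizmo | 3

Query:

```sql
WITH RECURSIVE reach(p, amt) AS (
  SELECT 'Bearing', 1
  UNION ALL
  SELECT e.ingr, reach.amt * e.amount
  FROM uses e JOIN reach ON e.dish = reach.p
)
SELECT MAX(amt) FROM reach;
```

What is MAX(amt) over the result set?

Base: (Bearing, amt=1).
Iteration 1: components of {Bearing} -> Clip = 1*4 = 4, Panel = 1*3 = 3.
Iteration 2: components of {Clip,Panel} -> Bracket = 3*3 = 9, Ring = 3*1 = 3, Seal = 4*4 = 16.
Iteration 3: components of {Bracket,Ring,Seal} -> Gizmo = 16*3 = 48, Housing = 9*2 = 18.
Iteration 4: no further components; recursion stops.
amt values: 1, 3, 4, 9, 3, 16, 18, 48; the maximum is 48.

48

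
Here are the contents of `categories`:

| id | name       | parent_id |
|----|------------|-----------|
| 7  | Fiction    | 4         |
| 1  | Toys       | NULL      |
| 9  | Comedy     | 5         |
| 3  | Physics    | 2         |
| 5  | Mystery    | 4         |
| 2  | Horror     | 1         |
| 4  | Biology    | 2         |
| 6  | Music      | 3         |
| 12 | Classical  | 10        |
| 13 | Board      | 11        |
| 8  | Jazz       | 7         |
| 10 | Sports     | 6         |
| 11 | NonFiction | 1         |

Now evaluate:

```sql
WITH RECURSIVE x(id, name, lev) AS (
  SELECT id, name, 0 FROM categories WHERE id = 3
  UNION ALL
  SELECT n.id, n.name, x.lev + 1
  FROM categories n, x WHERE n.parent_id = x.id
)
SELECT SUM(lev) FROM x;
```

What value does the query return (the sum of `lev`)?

Base: id=3 (Physics) at lev 0.
Iteration 1: rows with parent_id in {3} -> Music (id 6, lev 1).
Iteration 2: rows with parent_id in {6} -> Sports (id 10, lev 2).
Iteration 3: rows with parent_id in {10} -> Classical (id 12, lev 3).
Iteration 4: no rows with parent_id in {12}; recursion stops.
SUM(lev) = 0 + 1 + 2 + 3 = 6.

6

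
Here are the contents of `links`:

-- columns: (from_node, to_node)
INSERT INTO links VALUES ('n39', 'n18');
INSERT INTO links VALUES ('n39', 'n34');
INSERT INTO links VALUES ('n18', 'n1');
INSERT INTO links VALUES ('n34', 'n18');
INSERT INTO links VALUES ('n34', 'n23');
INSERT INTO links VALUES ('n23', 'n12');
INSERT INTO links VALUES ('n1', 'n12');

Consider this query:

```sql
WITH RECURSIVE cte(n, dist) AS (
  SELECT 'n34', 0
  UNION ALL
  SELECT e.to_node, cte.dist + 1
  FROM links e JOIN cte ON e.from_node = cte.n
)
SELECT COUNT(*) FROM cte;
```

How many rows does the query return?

6

Base: (n34, dist=0).
Iteration 1: edges from {n34} -> (n18, dist=1), (n23, dist=1).
Iteration 2: edges from {n18,n23} -> (n1, dist=2), (n12, dist=2).
Iteration 3: edges from {n1,n12} -> (n12, dist=3).
Iteration 4: no outgoing edges from {n12}; recursion stops.
Total rows emitted: 6.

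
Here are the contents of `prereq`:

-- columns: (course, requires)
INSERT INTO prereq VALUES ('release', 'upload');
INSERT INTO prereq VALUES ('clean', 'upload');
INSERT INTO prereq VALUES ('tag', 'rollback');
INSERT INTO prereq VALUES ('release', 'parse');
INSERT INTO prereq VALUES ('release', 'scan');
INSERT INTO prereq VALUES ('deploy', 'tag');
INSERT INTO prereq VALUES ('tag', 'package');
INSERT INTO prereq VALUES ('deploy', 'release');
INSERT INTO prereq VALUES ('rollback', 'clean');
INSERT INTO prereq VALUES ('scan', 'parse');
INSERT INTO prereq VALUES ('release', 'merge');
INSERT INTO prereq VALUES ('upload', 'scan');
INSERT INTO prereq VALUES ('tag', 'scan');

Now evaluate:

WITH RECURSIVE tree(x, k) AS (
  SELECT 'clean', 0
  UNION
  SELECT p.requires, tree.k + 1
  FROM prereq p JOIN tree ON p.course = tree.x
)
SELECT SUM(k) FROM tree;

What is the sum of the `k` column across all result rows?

Base: (clean, k=0).
Iteration 1: edges from {clean} -> (upload, k=1).
Iteration 2: edges from {upload} -> (scan, k=2).
Iteration 3: edges from {scan} -> (parse, k=3).
Iteration 4: no outgoing edges from {parse}; recursion stops.
SUM(k) = 0 + 1 + 2 + 3 = 6.

6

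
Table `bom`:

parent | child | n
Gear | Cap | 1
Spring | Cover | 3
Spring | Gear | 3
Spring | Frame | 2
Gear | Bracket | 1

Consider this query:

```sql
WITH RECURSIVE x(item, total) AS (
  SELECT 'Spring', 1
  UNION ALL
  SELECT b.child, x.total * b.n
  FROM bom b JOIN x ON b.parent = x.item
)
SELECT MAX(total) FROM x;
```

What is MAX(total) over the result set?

3

Base: (Spring, total=1).
Iteration 1: components of {Spring} -> Cover = 1*3 = 3, Frame = 1*2 = 2, Gear = 1*3 = 3.
Iteration 2: components of {Cover,Frame,Gear} -> Bracket = 3*1 = 3, Cap = 3*1 = 3.
Iteration 3: no further components; recursion stops.
total values: 1, 2, 3, 3, 3, 3; the maximum is 3.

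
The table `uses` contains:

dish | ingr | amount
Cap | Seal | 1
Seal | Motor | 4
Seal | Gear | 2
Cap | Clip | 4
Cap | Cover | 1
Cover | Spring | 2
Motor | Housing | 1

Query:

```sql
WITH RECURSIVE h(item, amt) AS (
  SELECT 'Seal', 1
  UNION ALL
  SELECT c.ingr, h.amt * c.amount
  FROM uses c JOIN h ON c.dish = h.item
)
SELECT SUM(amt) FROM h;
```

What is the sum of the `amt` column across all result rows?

Base: (Seal, amt=1).
Iteration 1: components of {Seal} -> Gear = 1*2 = 2, Motor = 1*4 = 4.
Iteration 2: components of {Gear,Motor} -> Housing = 4*1 = 4.
Iteration 3: no further components; recursion stops.
SUM(amt) = 1 + 4 + 2 + 4 = 11.

11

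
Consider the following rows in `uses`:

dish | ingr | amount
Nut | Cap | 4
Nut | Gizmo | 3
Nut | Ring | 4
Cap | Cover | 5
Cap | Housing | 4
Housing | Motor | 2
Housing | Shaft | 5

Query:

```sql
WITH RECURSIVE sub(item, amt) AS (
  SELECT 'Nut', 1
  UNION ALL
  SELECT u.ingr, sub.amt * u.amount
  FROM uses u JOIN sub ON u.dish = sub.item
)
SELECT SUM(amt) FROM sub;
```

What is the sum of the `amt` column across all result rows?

160

Base: (Nut, amt=1).
Iteration 1: components of {Nut} -> Cap = 1*4 = 4, Gizmo = 1*3 = 3, Ring = 1*4 = 4.
Iteration 2: components of {Cap,Gizmo,Ring} -> Cover = 4*5 = 20, Housing = 4*4 = 16.
Iteration 3: components of {Cover,Housing} -> Motor = 16*2 = 32, Shaft = 16*5 = 80.
Iteration 4: no further components; recursion stops.
SUM(amt) = 1 + 4 + 3 + 4 + 20 + 16 + 32 + 80 = 160.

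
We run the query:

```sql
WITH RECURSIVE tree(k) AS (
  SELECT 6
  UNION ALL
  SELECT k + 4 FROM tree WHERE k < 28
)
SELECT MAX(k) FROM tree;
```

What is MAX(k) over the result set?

30

Base: k=6.
Iteration 1: 6 < 28 holds -> k = 6 + 4 = 10.
Iteration 2: 10 < 28 holds -> k = 10 + 4 = 14.
Iteration 3: 14 < 28 holds -> k = 14 + 4 = 18.
Iteration 4: 18 < 28 holds -> k = 18 + 4 = 22.
Iteration 5: 22 < 28 holds -> k = 22 + 4 = 26.
Iteration 6: 26 < 28 holds -> k = 26 + 4 = 30.
Iteration 7: 30 < 28 fails; recursion stops.
k values: 6, 10, 14, 18, 22, 26, 30; the maximum is 30.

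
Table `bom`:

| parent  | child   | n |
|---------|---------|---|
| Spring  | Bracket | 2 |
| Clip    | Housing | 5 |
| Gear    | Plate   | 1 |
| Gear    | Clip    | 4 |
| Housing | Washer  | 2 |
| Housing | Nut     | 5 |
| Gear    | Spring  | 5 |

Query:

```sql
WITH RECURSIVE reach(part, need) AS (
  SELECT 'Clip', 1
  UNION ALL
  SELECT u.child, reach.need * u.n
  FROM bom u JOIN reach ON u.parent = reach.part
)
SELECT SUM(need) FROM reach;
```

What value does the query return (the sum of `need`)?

Base: (Clip, need=1).
Iteration 1: components of {Clip} -> Housing = 1*5 = 5.
Iteration 2: components of {Housing} -> Nut = 5*5 = 25, Washer = 5*2 = 10.
Iteration 3: no further components; recursion stops.
SUM(need) = 1 + 5 + 10 + 25 = 41.

41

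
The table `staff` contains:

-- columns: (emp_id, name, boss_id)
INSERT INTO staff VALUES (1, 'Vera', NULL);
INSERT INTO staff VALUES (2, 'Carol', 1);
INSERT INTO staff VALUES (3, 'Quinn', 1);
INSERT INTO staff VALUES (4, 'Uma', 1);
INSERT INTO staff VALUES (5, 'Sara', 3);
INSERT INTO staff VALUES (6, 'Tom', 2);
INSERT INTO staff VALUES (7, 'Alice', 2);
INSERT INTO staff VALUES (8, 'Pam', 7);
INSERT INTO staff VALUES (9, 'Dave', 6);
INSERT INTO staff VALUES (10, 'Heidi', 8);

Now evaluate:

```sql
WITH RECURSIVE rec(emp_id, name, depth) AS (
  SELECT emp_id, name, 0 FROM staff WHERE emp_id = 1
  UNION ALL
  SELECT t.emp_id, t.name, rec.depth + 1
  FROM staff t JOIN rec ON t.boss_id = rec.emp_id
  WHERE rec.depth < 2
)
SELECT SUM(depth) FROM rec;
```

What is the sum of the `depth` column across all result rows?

9

Base: emp_id=1 (Vera) at depth 0.
Iteration 1: rows with boss_id in {1} -> Carol (id 2, depth 1), Quinn (id 3, depth 1), Uma (id 4, depth 1).
Iteration 2: rows with boss_id in {2,3,4} -> Sara (id 5, depth 2), Tom (id 6, depth 2), Alice (id 7, depth 2).
Iteration 3: depth < 2 fails for all current rows; recursion stops.
SUM(depth) = 0 + 1 + 1 + 1 + 2 + 2 + 2 = 9.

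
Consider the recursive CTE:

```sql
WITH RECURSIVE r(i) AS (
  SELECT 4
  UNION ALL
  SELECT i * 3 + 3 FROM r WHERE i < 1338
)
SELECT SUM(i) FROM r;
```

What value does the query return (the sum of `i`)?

Base: i=4.
Iteration 1: 4 < 1338 holds -> i = 4 * 3 + 3 = 15.
Iteration 2: 15 < 1338 holds -> i = 15 * 3 + 3 = 48.
Iteration 3: 48 < 1338 holds -> i = 48 * 3 + 3 = 147.
Iteration 4: 147 < 1338 holds -> i = 147 * 3 + 3 = 444.
Iteration 5: 444 < 1338 holds -> i = 444 * 3 + 3 = 1335.
Iteration 6: 1335 < 1338 holds -> i = 1335 * 3 + 3 = 4008.
Iteration 7: 4008 < 1338 fails; recursion stops.
SUM(i) = 4 + 15 + 48 + 147 + 444 + 1335 + 4008 = 6001.

6001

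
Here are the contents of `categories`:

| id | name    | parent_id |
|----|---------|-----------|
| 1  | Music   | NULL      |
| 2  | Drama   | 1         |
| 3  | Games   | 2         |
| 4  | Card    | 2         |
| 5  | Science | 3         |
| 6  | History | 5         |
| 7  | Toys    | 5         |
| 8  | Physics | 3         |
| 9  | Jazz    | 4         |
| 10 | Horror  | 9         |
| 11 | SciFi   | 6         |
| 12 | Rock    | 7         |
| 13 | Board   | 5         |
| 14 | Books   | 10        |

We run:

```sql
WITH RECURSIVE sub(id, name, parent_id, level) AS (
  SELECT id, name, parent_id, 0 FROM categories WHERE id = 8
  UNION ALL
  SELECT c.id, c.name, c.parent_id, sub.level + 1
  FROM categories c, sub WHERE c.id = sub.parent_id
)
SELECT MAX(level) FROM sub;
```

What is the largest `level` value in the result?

3

Base: id=8 (Physics), parent_id=3, level 0.
Iteration 1: join on id=3 -> Games (id 3, parent_id=2, level 1).
Iteration 2: join on id=2 -> Drama (id 2, parent_id=1, level 2).
Iteration 3: join on id=1 -> Music (id 1, parent_id=NULL, level 3).
Iteration 4: parent_id is NULL; no match; recursion stops.
level values: 0, 1, 2, 3; the maximum is 3.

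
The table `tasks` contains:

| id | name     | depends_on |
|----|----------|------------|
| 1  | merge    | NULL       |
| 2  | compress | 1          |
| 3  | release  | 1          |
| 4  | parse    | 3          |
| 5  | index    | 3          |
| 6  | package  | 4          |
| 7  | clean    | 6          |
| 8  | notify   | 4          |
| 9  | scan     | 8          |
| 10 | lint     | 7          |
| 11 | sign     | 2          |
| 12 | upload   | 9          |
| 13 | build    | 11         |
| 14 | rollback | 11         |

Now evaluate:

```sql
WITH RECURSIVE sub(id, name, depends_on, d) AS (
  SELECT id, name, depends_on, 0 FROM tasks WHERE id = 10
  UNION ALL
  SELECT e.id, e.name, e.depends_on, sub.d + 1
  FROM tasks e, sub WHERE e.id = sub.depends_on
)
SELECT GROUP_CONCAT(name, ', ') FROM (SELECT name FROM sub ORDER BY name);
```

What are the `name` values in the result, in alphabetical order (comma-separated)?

Base: id=10 (lint), depends_on=7, d 0.
Iteration 1: join on id=7 -> clean (id 7, depends_on=6, d 1).
Iteration 2: join on id=6 -> package (id 6, depends_on=4, d 2).
Iteration 3: join on id=4 -> parse (id 4, depends_on=3, d 3).
Iteration 4: join on id=3 -> release (id 3, depends_on=1, d 4).
Iteration 5: join on id=1 -> merge (id 1, depends_on=NULL, d 5).
Iteration 6: depends_on is NULL; no match; recursion stops.

clean, lint, merge, package, parse, release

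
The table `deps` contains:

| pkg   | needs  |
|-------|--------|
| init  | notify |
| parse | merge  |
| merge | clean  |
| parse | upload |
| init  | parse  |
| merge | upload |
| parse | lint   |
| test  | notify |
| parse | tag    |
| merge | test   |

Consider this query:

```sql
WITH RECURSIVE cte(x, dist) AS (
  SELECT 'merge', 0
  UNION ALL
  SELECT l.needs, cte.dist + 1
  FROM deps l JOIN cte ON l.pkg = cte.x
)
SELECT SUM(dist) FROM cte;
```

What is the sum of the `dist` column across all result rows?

Base: (merge, dist=0).
Iteration 1: edges from {merge} -> (clean, dist=1), (test, dist=1), (upload, dist=1).
Iteration 2: edges from {clean,test,upload} -> (notify, dist=2).
Iteration 3: no outgoing edges from {notify}; recursion stops.
SUM(dist) = 0 + 1 + 1 + 1 + 2 = 5.

5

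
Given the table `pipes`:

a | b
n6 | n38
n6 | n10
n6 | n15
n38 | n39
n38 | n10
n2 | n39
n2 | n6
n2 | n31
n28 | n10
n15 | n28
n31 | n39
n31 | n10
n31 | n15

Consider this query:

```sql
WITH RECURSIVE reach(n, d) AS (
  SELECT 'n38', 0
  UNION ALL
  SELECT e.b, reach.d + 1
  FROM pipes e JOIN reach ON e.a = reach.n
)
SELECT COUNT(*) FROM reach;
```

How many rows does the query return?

3

Base: (n38, d=0).
Iteration 1: edges from {n38} -> (n10, d=1), (n39, d=1).
Iteration 2: no outgoing edges from {n10,n39}; recursion stops.
Total rows emitted: 3.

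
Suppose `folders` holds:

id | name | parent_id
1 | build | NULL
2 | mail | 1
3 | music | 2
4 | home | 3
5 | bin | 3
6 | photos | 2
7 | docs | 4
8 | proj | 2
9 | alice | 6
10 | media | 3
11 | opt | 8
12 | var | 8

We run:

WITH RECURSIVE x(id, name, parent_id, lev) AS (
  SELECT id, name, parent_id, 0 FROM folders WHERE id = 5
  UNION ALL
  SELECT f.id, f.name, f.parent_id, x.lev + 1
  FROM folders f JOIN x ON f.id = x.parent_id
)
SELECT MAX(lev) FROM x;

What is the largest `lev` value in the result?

3

Base: id=5 (bin), parent_id=3, lev 0.
Iteration 1: join on id=3 -> music (id 3, parent_id=2, lev 1).
Iteration 2: join on id=2 -> mail (id 2, parent_id=1, lev 2).
Iteration 3: join on id=1 -> build (id 1, parent_id=NULL, lev 3).
Iteration 4: parent_id is NULL; no match; recursion stops.
lev values: 0, 1, 2, 3; the maximum is 3.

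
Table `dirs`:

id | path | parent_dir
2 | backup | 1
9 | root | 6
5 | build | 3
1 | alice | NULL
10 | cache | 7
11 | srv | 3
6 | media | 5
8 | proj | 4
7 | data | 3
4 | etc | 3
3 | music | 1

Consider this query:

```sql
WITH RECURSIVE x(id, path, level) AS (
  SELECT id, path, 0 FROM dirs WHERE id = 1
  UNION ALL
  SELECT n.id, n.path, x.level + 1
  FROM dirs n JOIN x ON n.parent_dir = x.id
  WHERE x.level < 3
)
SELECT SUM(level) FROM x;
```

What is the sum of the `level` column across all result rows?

19

Base: id=1 (alice) at level 0.
Iteration 1: rows with parent_dir in {1} -> backup (id 2, level 1), music (id 3, level 1).
Iteration 2: rows with parent_dir in {2,3} -> etc (id 4, level 2), build (id 5, level 2), data (id 7, level 2), srv (id 11, level 2).
Iteration 3: rows with parent_dir in {4,5,7,11} -> media (id 6, level 3), proj (id 8, level 3), cache (id 10, level 3).
Iteration 4: level < 3 fails for all current rows; recursion stops.
SUM(level) = 0 + 1 + 1 + 2 + 2 + 2 + 2 + 3 + 3 + 3 = 19.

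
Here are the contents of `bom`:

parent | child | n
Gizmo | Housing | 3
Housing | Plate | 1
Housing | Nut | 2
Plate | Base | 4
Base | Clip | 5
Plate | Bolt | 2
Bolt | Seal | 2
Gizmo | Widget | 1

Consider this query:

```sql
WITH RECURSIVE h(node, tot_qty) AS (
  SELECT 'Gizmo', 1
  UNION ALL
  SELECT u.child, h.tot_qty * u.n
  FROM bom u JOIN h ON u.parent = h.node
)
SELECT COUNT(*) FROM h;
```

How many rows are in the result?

Base: (Gizmo, tot_qty=1).
Iteration 1: components of {Gizmo} -> Housing = 1*3 = 3, Widget = 1*1 = 1.
Iteration 2: components of {Housing,Widget} -> Nut = 3*2 = 6, Plate = 3*1 = 3.
Iteration 3: components of {Nut,Plate} -> Base = 3*4 = 12, Bolt = 3*2 = 6.
Iteration 4: components of {Base,Bolt} -> Clip = 12*5 = 60, Seal = 6*2 = 12.
Iteration 5: no further components; recursion stops.
Total rows emitted: 9.

9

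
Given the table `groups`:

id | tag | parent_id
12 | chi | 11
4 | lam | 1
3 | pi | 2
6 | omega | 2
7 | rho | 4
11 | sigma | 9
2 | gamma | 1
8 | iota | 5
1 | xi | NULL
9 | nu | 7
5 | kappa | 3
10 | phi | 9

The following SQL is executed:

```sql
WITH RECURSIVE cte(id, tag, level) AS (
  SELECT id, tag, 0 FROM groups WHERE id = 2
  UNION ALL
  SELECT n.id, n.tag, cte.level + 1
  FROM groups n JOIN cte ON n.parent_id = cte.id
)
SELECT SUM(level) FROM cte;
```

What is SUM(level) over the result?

Base: id=2 (gamma) at level 0.
Iteration 1: rows with parent_id in {2} -> pi (id 3, level 1), omega (id 6, level 1).
Iteration 2: rows with parent_id in {3,6} -> kappa (id 5, level 2).
Iteration 3: rows with parent_id in {5} -> iota (id 8, level 3).
Iteration 4: no rows with parent_id in {8}; recursion stops.
SUM(level) = 0 + 1 + 1 + 2 + 3 = 7.

7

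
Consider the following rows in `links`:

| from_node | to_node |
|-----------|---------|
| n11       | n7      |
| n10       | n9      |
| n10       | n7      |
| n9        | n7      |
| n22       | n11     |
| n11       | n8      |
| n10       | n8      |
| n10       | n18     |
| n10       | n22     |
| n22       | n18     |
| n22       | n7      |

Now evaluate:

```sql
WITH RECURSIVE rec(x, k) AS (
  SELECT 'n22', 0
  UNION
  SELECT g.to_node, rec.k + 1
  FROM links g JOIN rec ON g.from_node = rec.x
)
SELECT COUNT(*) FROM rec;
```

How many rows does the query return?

6

Base: (n22, k=0).
Iteration 1: edges from {n22} -> (n11, k=1), (n18, k=1), (n7, k=1).
Iteration 2: edges from {n11,n18,n7} -> (n7, k=2), (n8, k=2).
Iteration 3: no outgoing edges from {n7,n8}; recursion stops.
Total rows emitted: 6.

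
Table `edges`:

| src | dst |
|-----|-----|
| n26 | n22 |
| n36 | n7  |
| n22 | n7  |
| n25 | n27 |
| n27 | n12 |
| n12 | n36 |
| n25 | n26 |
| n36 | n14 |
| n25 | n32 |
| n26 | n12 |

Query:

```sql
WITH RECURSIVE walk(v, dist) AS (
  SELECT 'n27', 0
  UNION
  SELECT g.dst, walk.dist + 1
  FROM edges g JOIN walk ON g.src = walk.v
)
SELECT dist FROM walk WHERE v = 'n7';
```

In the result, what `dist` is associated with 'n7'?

Base: (n27, dist=0).
Iteration 1: edges from {n27} -> (n12, dist=1).
Iteration 2: edges from {n12} -> (n36, dist=2).
Iteration 3: edges from {n36} -> (n14, dist=3), (n7, dist=3).
Iteration 4: no outgoing edges from {n14,n7}; recursion stops.

3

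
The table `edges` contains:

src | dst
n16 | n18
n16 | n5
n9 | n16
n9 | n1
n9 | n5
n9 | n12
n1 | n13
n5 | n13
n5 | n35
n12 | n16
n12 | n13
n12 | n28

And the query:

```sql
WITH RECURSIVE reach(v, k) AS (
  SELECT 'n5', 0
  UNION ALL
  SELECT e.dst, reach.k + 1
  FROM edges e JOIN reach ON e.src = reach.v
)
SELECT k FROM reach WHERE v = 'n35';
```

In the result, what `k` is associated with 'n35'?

Base: (n5, k=0).
Iteration 1: edges from {n5} -> (n13, k=1), (n35, k=1).
Iteration 2: no outgoing edges from {n13,n35}; recursion stops.

1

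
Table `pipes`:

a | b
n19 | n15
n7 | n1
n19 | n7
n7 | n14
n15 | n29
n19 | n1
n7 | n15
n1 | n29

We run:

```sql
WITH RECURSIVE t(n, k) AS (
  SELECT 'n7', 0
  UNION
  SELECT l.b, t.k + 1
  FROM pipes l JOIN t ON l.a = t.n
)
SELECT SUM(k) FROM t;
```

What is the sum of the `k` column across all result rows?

Base: (n7, k=0).
Iteration 1: edges from {n7} -> (n1, k=1), (n14, k=1), (n15, k=1).
Iteration 2: edges from {n1,n14,n15} -> (n29, k=2). [UNION drops 1 duplicate row(s)]
Iteration 3: no outgoing edges from {n29}; recursion stops.
SUM(k) = 0 + 1 + 1 + 1 + 2 = 5.

5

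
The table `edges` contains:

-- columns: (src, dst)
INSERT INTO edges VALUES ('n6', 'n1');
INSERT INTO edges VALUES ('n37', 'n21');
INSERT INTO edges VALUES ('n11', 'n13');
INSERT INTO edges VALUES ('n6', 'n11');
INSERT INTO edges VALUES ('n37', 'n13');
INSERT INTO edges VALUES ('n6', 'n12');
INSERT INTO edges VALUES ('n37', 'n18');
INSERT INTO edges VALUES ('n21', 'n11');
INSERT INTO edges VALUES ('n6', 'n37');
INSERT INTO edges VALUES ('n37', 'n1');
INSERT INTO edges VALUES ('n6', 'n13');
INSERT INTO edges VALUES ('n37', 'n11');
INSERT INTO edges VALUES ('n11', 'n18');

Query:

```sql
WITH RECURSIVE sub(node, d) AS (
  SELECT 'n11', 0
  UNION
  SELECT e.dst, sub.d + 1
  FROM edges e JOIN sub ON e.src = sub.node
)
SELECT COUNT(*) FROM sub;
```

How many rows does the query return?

3

Base: (n11, d=0).
Iteration 1: edges from {n11} -> (n13, d=1), (n18, d=1).
Iteration 2: no outgoing edges from {n13,n18}; recursion stops.
Total rows emitted: 3.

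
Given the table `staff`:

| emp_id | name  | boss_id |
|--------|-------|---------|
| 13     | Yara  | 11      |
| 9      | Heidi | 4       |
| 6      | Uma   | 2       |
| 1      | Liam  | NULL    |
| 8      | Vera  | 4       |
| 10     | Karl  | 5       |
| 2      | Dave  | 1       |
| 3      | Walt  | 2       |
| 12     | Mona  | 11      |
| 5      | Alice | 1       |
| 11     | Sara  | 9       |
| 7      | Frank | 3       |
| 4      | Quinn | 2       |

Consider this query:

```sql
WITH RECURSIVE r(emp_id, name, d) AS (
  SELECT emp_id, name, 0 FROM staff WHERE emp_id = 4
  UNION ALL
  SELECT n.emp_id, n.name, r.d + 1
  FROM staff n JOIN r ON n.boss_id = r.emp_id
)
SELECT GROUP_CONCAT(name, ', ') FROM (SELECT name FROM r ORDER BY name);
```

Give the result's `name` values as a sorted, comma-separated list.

Heidi, Mona, Quinn, Sara, Vera, Yara

Base: emp_id=4 (Quinn) at d 0.
Iteration 1: rows with boss_id in {4} -> Vera (id 8, d 1), Heidi (id 9, d 1).
Iteration 2: rows with boss_id in {8,9} -> Sara (id 11, d 2).
Iteration 3: rows with boss_id in {11} -> Mona (id 12, d 3), Yara (id 13, d 3).
Iteration 4: no rows with boss_id in {12,13}; recursion stops.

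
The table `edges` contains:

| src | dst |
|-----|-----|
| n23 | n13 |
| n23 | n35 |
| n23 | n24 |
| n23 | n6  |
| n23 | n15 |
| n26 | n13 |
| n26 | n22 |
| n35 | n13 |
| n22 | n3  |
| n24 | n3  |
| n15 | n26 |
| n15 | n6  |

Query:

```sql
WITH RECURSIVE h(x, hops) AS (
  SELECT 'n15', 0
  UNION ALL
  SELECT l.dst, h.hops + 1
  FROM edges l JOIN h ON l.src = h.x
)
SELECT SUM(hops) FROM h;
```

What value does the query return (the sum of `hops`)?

Base: (n15, hops=0).
Iteration 1: edges from {n15} -> (n26, hops=1), (n6, hops=1).
Iteration 2: edges from {n26,n6} -> (n13, hops=2), (n22, hops=2).
Iteration 3: edges from {n13,n22} -> (n3, hops=3).
Iteration 4: no outgoing edges from {n3}; recursion stops.
SUM(hops) = 0 + 1 + 1 + 2 + 2 + 3 = 9.

9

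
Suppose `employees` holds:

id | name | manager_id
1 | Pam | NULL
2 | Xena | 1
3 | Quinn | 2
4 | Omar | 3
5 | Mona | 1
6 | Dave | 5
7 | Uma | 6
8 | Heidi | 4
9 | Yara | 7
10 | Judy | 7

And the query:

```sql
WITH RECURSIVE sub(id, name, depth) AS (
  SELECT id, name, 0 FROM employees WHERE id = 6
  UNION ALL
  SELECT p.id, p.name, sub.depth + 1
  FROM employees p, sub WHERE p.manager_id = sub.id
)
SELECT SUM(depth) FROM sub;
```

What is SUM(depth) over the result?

5

Base: id=6 (Dave) at depth 0.
Iteration 1: rows with manager_id in {6} -> Uma (id 7, depth 1).
Iteration 2: rows with manager_id in {7} -> Yara (id 9, depth 2), Judy (id 10, depth 2).
Iteration 3: no rows with manager_id in {9,10}; recursion stops.
SUM(depth) = 0 + 1 + 2 + 2 = 5.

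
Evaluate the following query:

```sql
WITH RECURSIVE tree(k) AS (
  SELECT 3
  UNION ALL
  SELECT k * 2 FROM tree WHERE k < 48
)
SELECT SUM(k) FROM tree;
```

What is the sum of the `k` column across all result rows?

93

Base: k=3.
Iteration 1: 3 < 48 holds -> k = 3 * 2 = 6.
Iteration 2: 6 < 48 holds -> k = 6 * 2 = 12.
Iteration 3: 12 < 48 holds -> k = 12 * 2 = 24.
Iteration 4: 24 < 48 holds -> k = 24 * 2 = 48.
Iteration 5: 48 < 48 fails; recursion stops.
SUM(k) = 3 + 6 + 12 + 24 + 48 = 93.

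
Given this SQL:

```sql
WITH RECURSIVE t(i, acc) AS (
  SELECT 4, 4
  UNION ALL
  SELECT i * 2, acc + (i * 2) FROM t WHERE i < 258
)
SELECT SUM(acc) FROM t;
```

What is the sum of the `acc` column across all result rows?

Base: i=4, acc=4.
Iteration 1: 4 < 258 holds -> i = 4 * 2 = 8, acc = 4 + 8 = 12.
Iteration 2: 8 < 258 holds -> i = 8 * 2 = 16, acc = 12 + 16 = 28.
Iteration 3: 16 < 258 holds -> i = 16 * 2 = 32, acc = 28 + 32 = 60.
Iteration 4: 32 < 258 holds -> i = 32 * 2 = 64, acc = 60 + 64 = 124.
Iteration 5: 64 < 258 holds -> i = 64 * 2 = 128, acc = 124 + 128 = 252.
Iteration 6: 128 < 258 holds -> i = 128 * 2 = 256, acc = 252 + 256 = 508.
Iteration 7: 256 < 258 holds -> i = 256 * 2 = 512, acc = 508 + 512 = 1020.
Iteration 8: 512 < 258 fails; recursion stops.
SUM(acc) = 4 + 12 + 28 + 60 + 124 + 252 + 508 + 1020 = 2008.

2008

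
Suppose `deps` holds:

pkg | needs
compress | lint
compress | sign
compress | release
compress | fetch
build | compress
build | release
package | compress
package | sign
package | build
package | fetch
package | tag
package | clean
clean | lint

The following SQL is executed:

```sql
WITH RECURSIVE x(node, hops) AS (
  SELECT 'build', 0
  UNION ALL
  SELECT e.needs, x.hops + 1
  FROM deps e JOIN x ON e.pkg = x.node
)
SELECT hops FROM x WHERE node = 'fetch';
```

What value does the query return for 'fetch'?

2

Base: (build, hops=0).
Iteration 1: edges from {build} -> (compress, hops=1), (release, hops=1).
Iteration 2: edges from {compress,release} -> (fetch, hops=2), (lint, hops=2), (release, hops=2), (sign, hops=2).
Iteration 3: no outgoing edges from {fetch,lint,release,sign}; recursion stops.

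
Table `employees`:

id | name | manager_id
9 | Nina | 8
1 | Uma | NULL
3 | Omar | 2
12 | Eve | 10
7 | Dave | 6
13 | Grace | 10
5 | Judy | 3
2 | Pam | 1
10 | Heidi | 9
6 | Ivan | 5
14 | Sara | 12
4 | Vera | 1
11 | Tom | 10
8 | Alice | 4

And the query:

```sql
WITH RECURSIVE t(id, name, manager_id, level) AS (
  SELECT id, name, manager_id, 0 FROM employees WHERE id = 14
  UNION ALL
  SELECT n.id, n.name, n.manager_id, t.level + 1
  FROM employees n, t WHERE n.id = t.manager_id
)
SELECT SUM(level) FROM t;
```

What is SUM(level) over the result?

Base: id=14 (Sara), manager_id=12, level 0.
Iteration 1: join on id=12 -> Eve (id 12, manager_id=10, level 1).
Iteration 2: join on id=10 -> Heidi (id 10, manager_id=9, level 2).
Iteration 3: join on id=9 -> Nina (id 9, manager_id=8, level 3).
Iteration 4: join on id=8 -> Alice (id 8, manager_id=4, level 4).
Iteration 5: join on id=4 -> Vera (id 4, manager_id=1, level 5).
Iteration 6: join on id=1 -> Uma (id 1, manager_id=NULL, level 6).
Iteration 7: manager_id is NULL; no match; recursion stops.
SUM(level) = 0 + 1 + 2 + 3 + 4 + 5 + 6 = 21.

21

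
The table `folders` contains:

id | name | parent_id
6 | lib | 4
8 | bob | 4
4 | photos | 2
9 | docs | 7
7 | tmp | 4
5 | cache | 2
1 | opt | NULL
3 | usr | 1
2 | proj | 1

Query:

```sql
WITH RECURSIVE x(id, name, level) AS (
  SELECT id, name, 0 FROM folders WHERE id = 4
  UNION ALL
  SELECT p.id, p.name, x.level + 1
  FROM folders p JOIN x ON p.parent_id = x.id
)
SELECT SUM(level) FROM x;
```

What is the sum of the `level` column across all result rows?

Base: id=4 (photos) at level 0.
Iteration 1: rows with parent_id in {4} -> lib (id 6, level 1), tmp (id 7, level 1), bob (id 8, level 1).
Iteration 2: rows with parent_id in {6,7,8} -> docs (id 9, level 2).
Iteration 3: no rows with parent_id in {9}; recursion stops.
SUM(level) = 0 + 1 + 1 + 1 + 2 = 5.

5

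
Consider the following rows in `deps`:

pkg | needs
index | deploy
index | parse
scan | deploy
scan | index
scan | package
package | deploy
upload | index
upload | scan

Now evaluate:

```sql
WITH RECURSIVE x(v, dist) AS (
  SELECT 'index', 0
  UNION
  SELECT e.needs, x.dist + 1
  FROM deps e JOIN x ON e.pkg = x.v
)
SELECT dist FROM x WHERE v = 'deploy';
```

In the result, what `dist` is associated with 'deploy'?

Base: (index, dist=0).
Iteration 1: edges from {index} -> (deploy, dist=1), (parse, dist=1).
Iteration 2: no outgoing edges from {deploy,parse}; recursion stops.

1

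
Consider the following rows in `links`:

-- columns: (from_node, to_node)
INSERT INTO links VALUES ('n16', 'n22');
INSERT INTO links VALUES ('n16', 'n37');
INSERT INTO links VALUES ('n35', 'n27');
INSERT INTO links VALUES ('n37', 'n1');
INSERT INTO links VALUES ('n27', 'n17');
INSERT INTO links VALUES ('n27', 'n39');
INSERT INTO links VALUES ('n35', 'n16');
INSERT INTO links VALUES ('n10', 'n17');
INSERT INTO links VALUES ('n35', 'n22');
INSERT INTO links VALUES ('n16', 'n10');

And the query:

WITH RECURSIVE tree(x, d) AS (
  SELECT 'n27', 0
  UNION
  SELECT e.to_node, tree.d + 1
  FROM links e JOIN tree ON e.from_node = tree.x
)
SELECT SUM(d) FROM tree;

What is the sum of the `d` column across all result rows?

2

Base: (n27, d=0).
Iteration 1: edges from {n27} -> (n17, d=1), (n39, d=1).
Iteration 2: no outgoing edges from {n17,n39}; recursion stops.
SUM(d) = 0 + 1 + 1 = 2.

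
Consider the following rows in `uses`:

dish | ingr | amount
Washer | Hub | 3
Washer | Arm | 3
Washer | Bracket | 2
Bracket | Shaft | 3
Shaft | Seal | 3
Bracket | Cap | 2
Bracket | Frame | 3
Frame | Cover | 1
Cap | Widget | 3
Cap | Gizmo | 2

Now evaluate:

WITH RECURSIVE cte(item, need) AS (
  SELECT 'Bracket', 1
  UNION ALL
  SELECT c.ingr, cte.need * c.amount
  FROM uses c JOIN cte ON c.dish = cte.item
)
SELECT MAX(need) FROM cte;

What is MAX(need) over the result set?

Base: (Bracket, need=1).
Iteration 1: components of {Bracket} -> Cap = 1*2 = 2, Frame = 1*3 = 3, Shaft = 1*3 = 3.
Iteration 2: components of {Cap,Frame,Shaft} -> Cover = 3*1 = 3, Gizmo = 2*2 = 4, Seal = 3*3 = 9, Widget = 2*3 = 6.
Iteration 3: no further components; recursion stops.
need values: 1, 3, 2, 3, 9, 6, 4, 3; the maximum is 9.

9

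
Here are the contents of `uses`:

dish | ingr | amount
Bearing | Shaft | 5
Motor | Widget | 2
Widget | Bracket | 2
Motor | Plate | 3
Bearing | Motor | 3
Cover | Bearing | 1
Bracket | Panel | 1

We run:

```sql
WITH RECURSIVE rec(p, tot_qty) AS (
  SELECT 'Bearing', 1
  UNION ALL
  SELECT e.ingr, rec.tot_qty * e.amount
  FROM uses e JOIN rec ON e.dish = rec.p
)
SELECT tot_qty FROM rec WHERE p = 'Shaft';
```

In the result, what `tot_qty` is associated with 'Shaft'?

5

Base: (Bearing, tot_qty=1).
Iteration 1: components of {Bearing} -> Motor = 1*3 = 3, Shaft = 1*5 = 5.
Iteration 2: components of {Motor,Shaft} -> Plate = 3*3 = 9, Widget = 3*2 = 6.
Iteration 3: components of {Plate,Widget} -> Bracket = 6*2 = 12.
Iteration 4: components of {Bracket} -> Panel = 12*1 = 12.
Iteration 5: no further components; recursion stops.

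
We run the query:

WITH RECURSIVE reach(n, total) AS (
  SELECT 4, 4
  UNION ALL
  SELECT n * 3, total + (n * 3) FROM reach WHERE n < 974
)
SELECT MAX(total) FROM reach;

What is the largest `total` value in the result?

4372

Base: n=4, total=4.
Iteration 1: 4 < 974 holds -> n = 4 * 3 = 12, total = 4 + 12 = 16.
Iteration 2: 12 < 974 holds -> n = 12 * 3 = 36, total = 16 + 36 = 52.
Iteration 3: 36 < 974 holds -> n = 36 * 3 = 108, total = 52 + 108 = 160.
Iteration 4: 108 < 974 holds -> n = 108 * 3 = 324, total = 160 + 324 = 484.
Iteration 5: 324 < 974 holds -> n = 324 * 3 = 972, total = 484 + 972 = 1456.
Iteration 6: 972 < 974 holds -> n = 972 * 3 = 2916, total = 1456 + 2916 = 4372.
Iteration 7: 2916 < 974 fails; recursion stops.
total values: 4, 16, 52, 160, 484, 1456, 4372; the maximum is 4372.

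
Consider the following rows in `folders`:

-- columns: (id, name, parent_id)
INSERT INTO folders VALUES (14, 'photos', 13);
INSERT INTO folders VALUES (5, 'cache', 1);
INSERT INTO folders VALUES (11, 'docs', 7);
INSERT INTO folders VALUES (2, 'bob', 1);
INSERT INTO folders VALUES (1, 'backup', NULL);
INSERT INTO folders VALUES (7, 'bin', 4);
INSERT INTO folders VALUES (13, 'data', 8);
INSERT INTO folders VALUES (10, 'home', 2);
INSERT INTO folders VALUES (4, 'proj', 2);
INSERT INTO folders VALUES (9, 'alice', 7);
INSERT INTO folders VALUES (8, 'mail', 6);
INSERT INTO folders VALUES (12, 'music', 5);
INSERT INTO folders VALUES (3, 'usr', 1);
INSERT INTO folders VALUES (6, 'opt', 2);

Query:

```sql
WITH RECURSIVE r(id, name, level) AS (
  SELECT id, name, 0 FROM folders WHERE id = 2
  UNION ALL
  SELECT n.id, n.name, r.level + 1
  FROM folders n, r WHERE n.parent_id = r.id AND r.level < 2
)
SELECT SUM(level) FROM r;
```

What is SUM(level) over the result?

7

Base: id=2 (bob) at level 0.
Iteration 1: rows with parent_id in {2} -> proj (id 4, level 1), opt (id 6, level 1), home (id 10, level 1).
Iteration 2: rows with parent_id in {4,6,10} -> bin (id 7, level 2), mail (id 8, level 2).
Iteration 3: level < 2 fails for all current rows; recursion stops.
SUM(level) = 0 + 1 + 1 + 1 + 2 + 2 = 7.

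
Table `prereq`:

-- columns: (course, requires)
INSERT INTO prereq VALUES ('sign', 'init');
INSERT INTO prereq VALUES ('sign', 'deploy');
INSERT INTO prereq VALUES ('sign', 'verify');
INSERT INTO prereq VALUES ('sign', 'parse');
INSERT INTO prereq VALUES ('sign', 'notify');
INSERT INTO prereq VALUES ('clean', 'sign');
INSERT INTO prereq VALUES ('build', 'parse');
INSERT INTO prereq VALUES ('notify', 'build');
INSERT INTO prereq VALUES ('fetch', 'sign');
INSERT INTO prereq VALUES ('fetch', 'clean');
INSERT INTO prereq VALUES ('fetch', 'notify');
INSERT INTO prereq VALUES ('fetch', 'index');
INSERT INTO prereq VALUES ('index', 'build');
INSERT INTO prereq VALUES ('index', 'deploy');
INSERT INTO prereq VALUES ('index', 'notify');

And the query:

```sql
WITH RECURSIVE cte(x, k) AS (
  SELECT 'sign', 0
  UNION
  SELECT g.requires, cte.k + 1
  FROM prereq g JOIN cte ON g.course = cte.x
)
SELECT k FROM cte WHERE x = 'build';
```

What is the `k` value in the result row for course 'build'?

2

Base: (sign, k=0).
Iteration 1: edges from {sign} -> (deploy, k=1), (init, k=1), (notify, k=1), (parse, k=1), (verify, k=1).
Iteration 2: edges from {deploy,init,notify,parse,verify} -> (build, k=2).
Iteration 3: edges from {build} -> (parse, k=3).
Iteration 4: no outgoing edges from {parse}; recursion stops.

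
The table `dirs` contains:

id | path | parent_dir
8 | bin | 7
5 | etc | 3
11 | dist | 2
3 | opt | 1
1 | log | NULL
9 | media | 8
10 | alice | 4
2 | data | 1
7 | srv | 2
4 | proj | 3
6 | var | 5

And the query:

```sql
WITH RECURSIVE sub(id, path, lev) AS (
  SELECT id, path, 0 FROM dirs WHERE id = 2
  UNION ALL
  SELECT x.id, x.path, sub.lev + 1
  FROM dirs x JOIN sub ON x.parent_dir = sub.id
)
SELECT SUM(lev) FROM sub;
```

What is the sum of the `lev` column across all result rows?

Base: id=2 (data) at lev 0.
Iteration 1: rows with parent_dir in {2} -> srv (id 7, lev 1), dist (id 11, lev 1).
Iteration 2: rows with parent_dir in {7,11} -> bin (id 8, lev 2).
Iteration 3: rows with parent_dir in {8} -> media (id 9, lev 3).
Iteration 4: no rows with parent_dir in {9}; recursion stops.
SUM(lev) = 0 + 1 + 1 + 2 + 3 = 7.

7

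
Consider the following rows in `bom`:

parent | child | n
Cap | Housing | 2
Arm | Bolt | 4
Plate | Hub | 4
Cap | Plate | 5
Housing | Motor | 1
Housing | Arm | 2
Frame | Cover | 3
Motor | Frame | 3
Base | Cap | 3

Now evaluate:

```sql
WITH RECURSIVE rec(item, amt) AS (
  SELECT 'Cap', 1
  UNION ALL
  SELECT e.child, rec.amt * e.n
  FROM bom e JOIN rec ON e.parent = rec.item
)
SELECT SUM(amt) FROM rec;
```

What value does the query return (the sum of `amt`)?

74

Base: (Cap, amt=1).
Iteration 1: components of {Cap} -> Housing = 1*2 = 2, Plate = 1*5 = 5.
Iteration 2: components of {Housing,Plate} -> Arm = 2*2 = 4, Hub = 5*4 = 20, Motor = 2*1 = 2.
Iteration 3: components of {Arm,Hub,Motor} -> Bolt = 4*4 = 16, Frame = 2*3 = 6.
Iteration 4: components of {Bolt,Frame} -> Cover = 6*3 = 18.
Iteration 5: no further components; recursion stops.
SUM(amt) = 1 + 2 + 5 + 2 + 4 + 20 + 6 + 16 + 18 = 74.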